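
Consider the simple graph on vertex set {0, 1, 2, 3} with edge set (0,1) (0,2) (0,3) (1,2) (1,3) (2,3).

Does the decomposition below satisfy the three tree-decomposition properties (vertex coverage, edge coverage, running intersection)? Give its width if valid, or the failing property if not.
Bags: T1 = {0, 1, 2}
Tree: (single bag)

No — vertex 3 appears in no bag.

A tree decomposition must satisfy three properties: every vertex lies in some bag; for every edge, both endpoints lie together in some bag; and for every vertex, the bags containing it form a connected subtree. Here vertex 3 appears in no bag, so the decomposition is invalid.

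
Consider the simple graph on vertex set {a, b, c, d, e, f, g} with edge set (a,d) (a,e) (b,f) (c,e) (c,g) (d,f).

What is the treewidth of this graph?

A width-1 tree decomposition is:
Bags: B1 = {b, f}  B2 = {d, f}  B3 = {a, d}  B4 = {a, e}  B5 = {c, e}  B6 = {c, g}
Tree: B1–B2, B2–B3, B3–B4, B4–B5, B5–B6
Each bag holds 2 vertices, so the decomposition has width 1, which upper-bounds the treewidth. Since G has at least one edge (e.g. b–f), it is not an edgeless graph, so tw(G) ≥ 1. Combining the bounds, tw(G) = 1.

1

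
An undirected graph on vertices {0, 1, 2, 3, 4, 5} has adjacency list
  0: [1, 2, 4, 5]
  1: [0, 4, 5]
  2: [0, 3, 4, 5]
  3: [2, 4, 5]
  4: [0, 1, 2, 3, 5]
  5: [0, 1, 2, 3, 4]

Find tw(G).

3

A width-3 tree decomposition is:
Bags: B1 = {0, 2, 4, 5}  B2 = {0, 1, 4, 5}  B3 = {2, 3, 4, 5}
Tree: B1–B2, B1–B3
The largest bag has 4 vertices, giving width 3; this decomposition certifies tw(G) ≤ 3. For the lower bound, the 4 vertices {0, 1, 4, 5} are pairwise adjacent, and any tree decomposition puts a clique entirely inside one bag — forcing width ≥ 3. Hence tw(G) = 3 exactly.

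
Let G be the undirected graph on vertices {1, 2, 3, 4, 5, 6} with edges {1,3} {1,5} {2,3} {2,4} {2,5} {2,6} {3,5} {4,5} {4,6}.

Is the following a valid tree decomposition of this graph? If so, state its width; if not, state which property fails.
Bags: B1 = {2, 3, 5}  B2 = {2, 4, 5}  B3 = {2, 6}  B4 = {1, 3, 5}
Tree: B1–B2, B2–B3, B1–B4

No — edge (4,6) lies in no bag.

A tree decomposition must satisfy three properties: every vertex lies in some bag; for every edge, both endpoints lie together in some bag; and for every vertex, the bags containing it form a connected subtree. Here edge (4,6) lies in no bag, so the decomposition is invalid.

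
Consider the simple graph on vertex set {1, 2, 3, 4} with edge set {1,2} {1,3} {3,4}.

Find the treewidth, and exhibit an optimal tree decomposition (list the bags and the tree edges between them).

Treewidth 1.
One such decomposition:
Bags: B1 = {3, 4}  B2 = {1, 3}  B3 = {1, 2}
Tree: B1–B2, B2–B3

Every bag has size at most 2, so the width is 2 − 1 = 1 and tw(G) ≤ 1. G has an edge, so its treewidth is at least 1. Hence tw(G) = 1 exactly.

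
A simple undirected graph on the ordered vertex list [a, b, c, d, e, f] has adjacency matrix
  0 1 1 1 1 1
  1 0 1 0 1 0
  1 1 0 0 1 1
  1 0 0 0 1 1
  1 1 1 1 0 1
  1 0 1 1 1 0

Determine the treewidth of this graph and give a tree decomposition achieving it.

Treewidth 3.
One optimal decomposition is:
Bags: B1 = {a, c, e, f}  B2 = {a, d, e, f}  B3 = {a, b, c, e}
Tree: B1–B2, B1–B3

The largest bag has 4 vertices, giving width 3; this decomposition certifies tw(G) ≤ 3. On the other hand G contains the 4-clique {a, d, e, f}. A clique must lie in a single bag of any decomposition, so no decomposition can have width below 3. Hence tw(G) = 3 exactly.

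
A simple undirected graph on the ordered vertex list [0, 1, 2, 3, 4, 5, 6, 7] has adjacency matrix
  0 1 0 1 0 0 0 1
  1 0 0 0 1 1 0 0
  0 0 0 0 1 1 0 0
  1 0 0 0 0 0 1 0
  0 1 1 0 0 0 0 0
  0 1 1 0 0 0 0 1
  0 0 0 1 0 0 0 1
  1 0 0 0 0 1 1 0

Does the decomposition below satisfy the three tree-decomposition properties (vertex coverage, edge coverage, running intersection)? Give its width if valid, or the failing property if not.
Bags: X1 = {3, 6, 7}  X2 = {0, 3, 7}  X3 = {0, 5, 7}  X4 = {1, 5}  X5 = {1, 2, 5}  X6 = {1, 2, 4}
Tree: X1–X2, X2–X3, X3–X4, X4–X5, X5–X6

No — edge (0,1) lies in no bag.

A tree decomposition must satisfy three properties: every vertex lies in some bag; for every edge, both endpoints lie together in some bag; and for every vertex, the bags containing it form a connected subtree. Here edge (0,1) lies in no bag, so the decomposition is invalid.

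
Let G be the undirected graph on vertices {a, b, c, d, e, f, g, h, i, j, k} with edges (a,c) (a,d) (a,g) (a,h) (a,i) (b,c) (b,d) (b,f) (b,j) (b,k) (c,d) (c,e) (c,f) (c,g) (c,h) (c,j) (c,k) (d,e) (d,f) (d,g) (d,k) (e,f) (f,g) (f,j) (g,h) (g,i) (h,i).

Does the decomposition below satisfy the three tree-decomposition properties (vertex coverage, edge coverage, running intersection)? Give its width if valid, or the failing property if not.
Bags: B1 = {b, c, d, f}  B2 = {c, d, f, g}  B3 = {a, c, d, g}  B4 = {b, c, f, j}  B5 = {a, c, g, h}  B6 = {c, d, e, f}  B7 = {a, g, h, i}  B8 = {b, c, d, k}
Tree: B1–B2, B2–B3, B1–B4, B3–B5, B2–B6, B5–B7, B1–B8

Checking the three conditions: (i) the bags cover all of {a, b, c, d, e, f, g, h, i, j, k}; (ii) for each edge, some bag contains both endpoints; (iii) the bags containing any fixed vertex form a subtree. All hold, so the decomposition is valid with width 4 − 1 = 3.

Yes; width 3.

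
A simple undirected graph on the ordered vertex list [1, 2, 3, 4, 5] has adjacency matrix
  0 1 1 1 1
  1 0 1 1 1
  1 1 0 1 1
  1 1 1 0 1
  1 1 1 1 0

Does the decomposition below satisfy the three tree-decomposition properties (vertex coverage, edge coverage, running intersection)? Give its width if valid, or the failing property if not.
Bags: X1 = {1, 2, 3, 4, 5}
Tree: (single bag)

Vertex coverage: the bags together contain {1, 2, 3, 4, 5}, the full vertex set. Edge coverage: each edge of G has both endpoints in at least one bag. Running intersection: for every vertex, the bags containing it form a connected subtree. All three properties hold, so this is a valid tree decomposition of width max|bag| − 1 = 4, and hence tw(G) ≤ 4.

Yes; width 4.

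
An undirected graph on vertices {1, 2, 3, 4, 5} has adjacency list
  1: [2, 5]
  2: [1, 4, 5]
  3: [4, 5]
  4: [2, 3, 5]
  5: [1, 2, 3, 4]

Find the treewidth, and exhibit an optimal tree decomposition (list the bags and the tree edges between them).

Each bag holds 3 vertices, so the decomposition has width 2, which upper-bounds the treewidth. On the other hand G contains the 3-clique {1, 2, 5}. A clique must lie in a single bag of any decomposition, so no decomposition can have width below 2. Hence tw(G) = 2 exactly.

Treewidth 2.
One optimal decomposition is:
Bags: B1 = {2, 4, 5}  B2 = {1, 2, 5}  B3 = {3, 4, 5}
Tree: B1–B2, B1–B3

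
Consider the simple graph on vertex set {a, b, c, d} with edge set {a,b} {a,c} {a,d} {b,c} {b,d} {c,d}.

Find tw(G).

3

A width-3 tree decomposition is:
Bags: B1 = {a, b, c, d}
Tree: (single bag)
A single bag containing all 4 vertices is trivially a valid decomposition of width 3. On the other hand G contains the 4-clique {a, b, c, d}. A clique must lie in a single bag of any decomposition, so no decomposition can have width below 3. The upper and lower bounds meet at 3, so that is the treewidth.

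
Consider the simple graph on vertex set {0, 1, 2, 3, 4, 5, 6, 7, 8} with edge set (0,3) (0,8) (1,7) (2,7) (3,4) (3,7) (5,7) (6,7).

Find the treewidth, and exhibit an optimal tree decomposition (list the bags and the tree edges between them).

Treewidth 1.
One such decomposition:
Bags: B1 = {3, 4}  B2 = {3, 7}  B3 = {2, 7}  B4 = {1, 7}  B5 = {0, 3}  B6 = {5, 7}  B7 = {6, 7}  B8 = {0, 8}
Tree: B1–B2, B2–B3, B3–B4, B1–B5, B2–B6, B6–B7, B5–B8

Every bag has size at most 2, so the width is 2 − 1 = 1 and tw(G) ≤ 1. G has an edge, so its treewidth is at least 1. Hence tw(G) = 1 exactly.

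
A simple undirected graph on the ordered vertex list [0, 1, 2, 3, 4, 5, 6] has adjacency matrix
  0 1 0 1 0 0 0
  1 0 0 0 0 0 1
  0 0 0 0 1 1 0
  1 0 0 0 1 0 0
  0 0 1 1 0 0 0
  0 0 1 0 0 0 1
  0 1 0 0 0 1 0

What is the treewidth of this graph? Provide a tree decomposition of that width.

Every bag has size at most 3, so the width is 3 − 1 = 2 and tw(G) ≤ 2. Since 2–5–6–1–0–3–4–2 is a cycle in G, G is not acyclic. Forests are exactly the graphs of treewidth ≤ 1, so tw(G) ≥ 2. Combining the bounds, tw(G) = 2.

Treewidth 2.
One such decomposition:
Bags: B1 = {2, 5, 6}  B2 = {1, 2, 6}  B3 = {0, 1, 2}  B4 = {0, 2, 3}  B5 = {2, 3, 4}
Tree: B1–B2, B2–B3, B3–B4, B4–B5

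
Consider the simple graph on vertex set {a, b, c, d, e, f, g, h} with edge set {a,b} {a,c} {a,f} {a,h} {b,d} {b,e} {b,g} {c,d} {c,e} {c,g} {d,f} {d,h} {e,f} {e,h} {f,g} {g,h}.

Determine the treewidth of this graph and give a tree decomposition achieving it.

Treewidth 4.
One optimal decomposition is:
Bags: B1 = {a, b, c, f, h}  B2 = {b, c, d, f, h}  B3 = {b, c, f, g, h}  B4 = {b, c, e, f, h}
Tree: B1–B2, B2–B3, B3–B4

Every bag has size at most 5, so the width is 5 − 1 = 4 and tw(G) ≤ 4. For the lower bound: the 5 vertex sets {a,h}, {d,f}, {c,g}, {b}, {e} are disjoint, each induces a connected subgraph, and every pair is joined by at least one edge of G. Contracting each set to a single vertex therefore yields K_{5} as a minor, and since treewidth is minor-monotone, tw(G) ≥ tw(K_{5}) = 4. Therefore the treewidth is 4.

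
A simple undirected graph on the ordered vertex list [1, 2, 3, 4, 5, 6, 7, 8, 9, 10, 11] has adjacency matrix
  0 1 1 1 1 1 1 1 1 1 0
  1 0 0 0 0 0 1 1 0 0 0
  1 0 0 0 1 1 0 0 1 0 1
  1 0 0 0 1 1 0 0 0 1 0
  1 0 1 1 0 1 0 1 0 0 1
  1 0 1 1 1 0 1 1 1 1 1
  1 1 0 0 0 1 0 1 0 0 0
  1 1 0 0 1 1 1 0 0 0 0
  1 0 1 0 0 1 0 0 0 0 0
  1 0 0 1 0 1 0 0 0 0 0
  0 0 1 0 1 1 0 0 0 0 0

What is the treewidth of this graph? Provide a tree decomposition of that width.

The largest bag has 4 vertices, giving width 3; this decomposition certifies tw(G) ≤ 3. Conversely, {1, 2, 7, 8} is a clique of size 4, and the vertices of any clique must share a bag in every tree decomposition; so some bag has ≥ 4 vertices and tw(G) ≥ 3. Therefore the treewidth is 3.

Treewidth 3.
One optimal decomposition is:
Bags: B1 = {1, 4, 5, 6}  B2 = {1, 4, 6, 10}  B3 = {1, 3, 5, 6}  B4 = {3, 5, 6, 11}  B5 = {1, 5, 6, 8}  B6 = {1, 6, 7, 8}  B7 = {1, 2, 7, 8}  B8 = {1, 3, 6, 9}
Tree: B1–B2, B1–B3, B3–B4, B1–B5, B5–B6, B6–B7, B3–B8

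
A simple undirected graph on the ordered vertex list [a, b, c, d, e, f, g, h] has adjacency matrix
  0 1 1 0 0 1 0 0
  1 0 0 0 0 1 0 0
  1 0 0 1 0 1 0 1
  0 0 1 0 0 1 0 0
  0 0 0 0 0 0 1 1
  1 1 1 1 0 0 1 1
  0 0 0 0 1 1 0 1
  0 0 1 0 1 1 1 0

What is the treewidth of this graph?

A width-2 tree decomposition is:
Bags: B1 = {c, d, f}  B2 = {c, f, h}  B3 = {a, c, f}  B4 = {f, g, h}  B5 = {e, g, h}  B6 = {a, b, f}
Tree: B1–B2, B1–B3, B2–B4, B4–B5, B3–B6
Every bag has size at most 3, so the width is 3 − 1 = 2 and tw(G) ≤ 2. On the other hand G contains the 3-clique {e, g, h}. A clique must lie in a single bag of any decomposition, so no decomposition can have width below 2. Hence tw(G) = 2 exactly.

2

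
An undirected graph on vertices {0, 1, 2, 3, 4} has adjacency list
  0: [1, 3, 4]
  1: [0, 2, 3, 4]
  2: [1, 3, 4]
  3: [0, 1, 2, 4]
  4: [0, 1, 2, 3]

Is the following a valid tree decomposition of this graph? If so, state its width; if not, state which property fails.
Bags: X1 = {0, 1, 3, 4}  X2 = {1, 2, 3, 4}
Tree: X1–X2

Yes; width 3.

Checking the three conditions: (i) the bags cover all of {0, 1, 2, 3, 4}; (ii) for each edge, some bag contains both endpoints; (iii) the bags containing any fixed vertex form a subtree. All hold, so the decomposition is valid with width 4 − 1 = 3.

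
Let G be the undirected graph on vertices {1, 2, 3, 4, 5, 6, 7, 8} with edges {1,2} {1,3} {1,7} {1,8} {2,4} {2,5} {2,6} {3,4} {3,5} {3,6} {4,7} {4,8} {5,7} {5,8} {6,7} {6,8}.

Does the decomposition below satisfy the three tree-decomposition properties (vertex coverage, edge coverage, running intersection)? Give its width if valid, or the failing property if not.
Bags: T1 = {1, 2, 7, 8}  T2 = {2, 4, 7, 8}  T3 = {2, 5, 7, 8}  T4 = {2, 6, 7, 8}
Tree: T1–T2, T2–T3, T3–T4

No — vertex 3 appears in no bag.

A tree decomposition must satisfy three properties: every vertex lies in some bag; for every edge, both endpoints lie together in some bag; and for every vertex, the bags containing it form a connected subtree. Here vertex 3 appears in no bag, so the decomposition is invalid.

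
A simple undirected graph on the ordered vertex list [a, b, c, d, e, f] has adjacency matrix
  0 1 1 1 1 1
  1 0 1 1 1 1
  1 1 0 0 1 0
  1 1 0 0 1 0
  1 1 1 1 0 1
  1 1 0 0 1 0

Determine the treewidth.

3

A width-3 tree decomposition is:
Bags: B1 = {a, b, e, f}  B2 = {a, b, c, e}  B3 = {a, b, d, e}
Tree: B1–B2, B1–B3
Each bag holds 4 vertices, so the decomposition has width 3, which upper-bounds the treewidth. For the lower bound, the 4 vertices {a, b, d, e} are pairwise adjacent, and any tree decomposition puts a clique entirely inside one bag — forcing width ≥ 3. Therefore the treewidth is 3.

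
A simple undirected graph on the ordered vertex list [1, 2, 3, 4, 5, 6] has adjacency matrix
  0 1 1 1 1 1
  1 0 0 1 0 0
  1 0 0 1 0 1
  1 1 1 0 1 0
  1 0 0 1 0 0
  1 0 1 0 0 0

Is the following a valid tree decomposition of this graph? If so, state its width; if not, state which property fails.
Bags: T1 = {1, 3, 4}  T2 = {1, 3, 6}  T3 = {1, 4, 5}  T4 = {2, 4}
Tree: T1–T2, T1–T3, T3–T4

A tree decomposition must satisfy three properties: every vertex lies in some bag; for every edge, both endpoints lie together in some bag; and for every vertex, the bags containing it form a connected subtree. Here edge (1,2) lies in no bag, so the decomposition is invalid.

No — edge (1,2) lies in no bag.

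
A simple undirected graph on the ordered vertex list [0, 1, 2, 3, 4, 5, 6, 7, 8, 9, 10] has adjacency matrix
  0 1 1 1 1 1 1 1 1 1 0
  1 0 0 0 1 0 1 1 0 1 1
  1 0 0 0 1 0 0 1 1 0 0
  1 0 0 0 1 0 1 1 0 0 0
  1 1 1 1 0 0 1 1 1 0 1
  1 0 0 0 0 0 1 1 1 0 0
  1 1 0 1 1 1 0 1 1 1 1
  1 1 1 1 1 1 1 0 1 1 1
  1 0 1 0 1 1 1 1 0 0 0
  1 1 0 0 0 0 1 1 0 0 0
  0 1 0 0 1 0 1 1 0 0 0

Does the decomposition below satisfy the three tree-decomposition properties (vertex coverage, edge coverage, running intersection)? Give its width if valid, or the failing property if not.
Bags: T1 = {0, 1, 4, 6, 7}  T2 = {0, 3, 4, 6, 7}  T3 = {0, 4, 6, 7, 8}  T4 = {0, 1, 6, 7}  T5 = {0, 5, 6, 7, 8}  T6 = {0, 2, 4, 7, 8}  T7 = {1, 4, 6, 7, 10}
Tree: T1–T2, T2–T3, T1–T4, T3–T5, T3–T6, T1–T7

A tree decomposition must satisfy three properties: every vertex lies in some bag; for every edge, both endpoints lie together in some bag; and for every vertex, the bags containing it form a connected subtree. Here vertex 9 appears in no bag, so the decomposition is invalid.

No — vertex 9 appears in no bag.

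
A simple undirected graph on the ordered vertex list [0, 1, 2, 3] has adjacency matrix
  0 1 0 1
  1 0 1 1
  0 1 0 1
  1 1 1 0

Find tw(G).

2

A width-2 tree decomposition is:
Bags: B1 = {0, 1, 3}  B2 = {1, 2, 3}
Tree: B1–B2
Every bag has size at most 3, so the width is 3 − 1 = 2 and tw(G) ≤ 2. For the lower bound, the 3 vertices {0, 1, 3} are pairwise adjacent, and any tree decomposition puts a clique entirely inside one bag — forcing width ≥ 2. Hence tw(G) = 2 exactly.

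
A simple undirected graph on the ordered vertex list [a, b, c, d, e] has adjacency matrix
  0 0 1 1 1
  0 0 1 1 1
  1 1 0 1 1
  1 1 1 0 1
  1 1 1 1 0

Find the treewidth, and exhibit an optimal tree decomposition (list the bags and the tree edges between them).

Treewidth 3.
Bags: B1 = {b, c, d, e}  B2 = {a, c, d, e}
Tree: B1–B2

Every bag has size at most 4, so the width is 4 − 1 = 3 and tw(G) ≤ 3. Conversely, {a, c, d, e} is a clique of size 4, and the vertices of any clique must share a bag in every tree decomposition; so some bag has ≥ 4 vertices and tw(G) ≥ 3. Hence tw(G) = 3 exactly.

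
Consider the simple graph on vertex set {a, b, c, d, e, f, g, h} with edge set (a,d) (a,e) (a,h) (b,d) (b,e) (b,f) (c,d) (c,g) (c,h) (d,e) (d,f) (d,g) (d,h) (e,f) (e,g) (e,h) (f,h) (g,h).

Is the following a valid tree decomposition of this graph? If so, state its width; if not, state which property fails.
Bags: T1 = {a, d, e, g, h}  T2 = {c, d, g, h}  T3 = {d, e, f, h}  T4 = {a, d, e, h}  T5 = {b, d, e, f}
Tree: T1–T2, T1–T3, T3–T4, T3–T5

No — bags containing vertex a are not connected in the tree.

A tree decomposition must satisfy three properties: every vertex lies in some bag; for every edge, both endpoints lie together in some bag; and for every vertex, the bags containing it form a connected subtree. Here bags containing vertex a are not connected in the tree, so the decomposition is invalid.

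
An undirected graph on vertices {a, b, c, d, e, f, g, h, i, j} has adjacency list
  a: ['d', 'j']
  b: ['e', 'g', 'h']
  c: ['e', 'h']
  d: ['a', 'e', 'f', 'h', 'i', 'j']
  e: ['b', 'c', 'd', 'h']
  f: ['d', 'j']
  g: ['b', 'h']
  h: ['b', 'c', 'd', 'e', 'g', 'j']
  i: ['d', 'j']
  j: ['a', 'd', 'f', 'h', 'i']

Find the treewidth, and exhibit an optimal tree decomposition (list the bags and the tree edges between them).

Treewidth 2.
Bags: B1 = {d, h, j}  B2 = {d, i, j}  B3 = {d, e, h}  B4 = {d, f, j}  B5 = {a, d, j}  B6 = {b, e, h}  B7 = {c, e, h}  B8 = {b, g, h}
Tree: B1–B2, B1–B3, B2–B4, B2–B5, B3–B6, B6–B7, B6–B8

Each bag holds 3 vertices, so the decomposition has width 2, which upper-bounds the treewidth. On the other hand G contains the 3-clique {d, h, j}. A clique must lie in a single bag of any decomposition, so no decomposition can have width below 2. The upper and lower bounds meet at 2, so that is the treewidth.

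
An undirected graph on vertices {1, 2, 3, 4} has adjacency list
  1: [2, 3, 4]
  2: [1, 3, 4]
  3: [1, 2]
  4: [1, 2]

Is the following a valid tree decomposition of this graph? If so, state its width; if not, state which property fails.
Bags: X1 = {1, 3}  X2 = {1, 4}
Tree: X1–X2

No — vertex 2 appears in no bag.

A tree decomposition must satisfy three properties: every vertex lies in some bag; for every edge, both endpoints lie together in some bag; and for every vertex, the bags containing it form a connected subtree. Here vertex 2 appears in no bag, so the decomposition is invalid.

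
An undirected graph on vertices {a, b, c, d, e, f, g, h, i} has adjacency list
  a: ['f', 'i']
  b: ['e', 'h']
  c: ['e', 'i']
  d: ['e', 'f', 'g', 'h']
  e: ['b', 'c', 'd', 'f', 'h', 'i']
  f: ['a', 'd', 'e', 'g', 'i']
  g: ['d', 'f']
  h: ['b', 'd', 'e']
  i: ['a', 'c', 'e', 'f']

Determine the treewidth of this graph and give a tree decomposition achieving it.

The largest bag has 3 vertices, giving width 2; this decomposition certifies tw(G) ≤ 2. For the lower bound, the 3 vertices {d, f, g} are pairwise adjacent, and any tree decomposition puts a clique entirely inside one bag — forcing width ≥ 2. The upper and lower bounds meet at 2, so that is the treewidth.

Treewidth 2.
Bags: B1 = {d, e, f}  B2 = {d, e, h}  B3 = {d, f, g}  B4 = {e, f, i}  B5 = {c, e, i}  B6 = {b, e, h}  B7 = {a, f, i}
Tree: B1–B2, B1–B3, B1–B4, B4–B5, B2–B6, B4–B7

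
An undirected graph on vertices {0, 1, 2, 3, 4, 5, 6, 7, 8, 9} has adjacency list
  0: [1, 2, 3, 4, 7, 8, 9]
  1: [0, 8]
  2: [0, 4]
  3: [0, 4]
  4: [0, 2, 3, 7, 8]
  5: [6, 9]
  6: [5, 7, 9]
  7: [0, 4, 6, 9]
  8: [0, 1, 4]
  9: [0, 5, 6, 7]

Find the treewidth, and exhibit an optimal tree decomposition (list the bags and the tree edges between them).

Every bag has size at most 3, so the width is 3 − 1 = 2 and tw(G) ≤ 2. On the other hand G contains the 3-clique {0, 1, 8}. A clique must lie in a single bag of any decomposition, so no decomposition can have width below 2. Hence tw(G) = 2 exactly.

Treewidth 2.
One such decomposition:
Bags: B1 = {0, 2, 4}  B2 = {0, 4, 7}  B3 = {0, 7, 9}  B4 = {0, 4, 8}  B5 = {6, 7, 9}  B6 = {0, 3, 4}  B7 = {5, 6, 9}  B8 = {0, 1, 8}
Tree: B1–B2, B2–B3, B2–B4, B3–B5, B4–B6, B5–B7, B4–B8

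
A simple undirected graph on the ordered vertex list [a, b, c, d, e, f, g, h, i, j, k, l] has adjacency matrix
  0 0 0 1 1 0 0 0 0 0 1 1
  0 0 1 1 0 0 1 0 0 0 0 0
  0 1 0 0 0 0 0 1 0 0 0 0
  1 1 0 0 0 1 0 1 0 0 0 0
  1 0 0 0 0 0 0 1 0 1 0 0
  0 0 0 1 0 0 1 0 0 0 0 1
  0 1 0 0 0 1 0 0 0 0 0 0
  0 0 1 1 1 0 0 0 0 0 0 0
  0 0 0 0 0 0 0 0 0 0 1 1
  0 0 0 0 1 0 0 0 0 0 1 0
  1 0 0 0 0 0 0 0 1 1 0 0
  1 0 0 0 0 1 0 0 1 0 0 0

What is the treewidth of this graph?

3

A width-3 tree decomposition is:
Bags: B1 = {b, c, f, g}  B2 = {b, c, d, f}  B3 = {c, d, f, h}  B4 = {d, f, h, l}  B5 = {a, d, h, l}  B6 = {a, e, h, l}  B7 = {a, e, i, l}  B8 = {a, e, i, k}  B9 = {e, i, j, k}
Tree: B1–B2, B2–B3, B3–B4, B4–B5, B5–B6, B6–B7, B7–B8, B8–B9
Every bag has size at most 4, so the width is 4 − 1 = 3 and tw(G) ≤ 3. For the lower bound: the 4 vertex sets {b,c,g}, {f}, {d}, {a,e,h,l} are disjoint, each induces a connected subgraph, and every pair is joined by at least one edge of G. Contracting each set to a single vertex therefore yields K_{4} as a minor, and since treewidth is minor-monotone, tw(G) ≥ tw(K_{4}) = 3. Therefore the treewidth is 3.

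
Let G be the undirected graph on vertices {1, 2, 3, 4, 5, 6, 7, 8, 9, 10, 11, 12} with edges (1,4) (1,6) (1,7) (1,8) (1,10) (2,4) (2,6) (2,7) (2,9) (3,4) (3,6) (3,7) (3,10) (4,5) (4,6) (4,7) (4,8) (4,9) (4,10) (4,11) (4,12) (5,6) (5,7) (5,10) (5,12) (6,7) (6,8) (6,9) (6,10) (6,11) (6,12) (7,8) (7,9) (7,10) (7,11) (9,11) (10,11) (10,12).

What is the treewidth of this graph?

A width-4 tree decomposition is:
Bags: B1 = {4, 6, 7, 10, 11}  B2 = {4, 5, 6, 7, 10}  B3 = {3, 4, 6, 7, 10}  B4 = {4, 6, 7, 9, 11}  B5 = {2, 4, 6, 7, 9}  B6 = {4, 5, 6, 10, 12}  B7 = {1, 4, 6, 7, 10}  B8 = {1, 4, 6, 7, 8}
Tree: B1–B2, B1–B3, B1–B4, B4–B5, B2–B6, B1–B7, B7–B8
The largest bag has 5 vertices, giving width 4; this decomposition certifies tw(G) ≤ 4. On the other hand G contains the 5-clique {4, 5, 6, 10, 12}. A clique must lie in a single bag of any decomposition, so no decomposition can have width below 4. Hence tw(G) = 4 exactly.

4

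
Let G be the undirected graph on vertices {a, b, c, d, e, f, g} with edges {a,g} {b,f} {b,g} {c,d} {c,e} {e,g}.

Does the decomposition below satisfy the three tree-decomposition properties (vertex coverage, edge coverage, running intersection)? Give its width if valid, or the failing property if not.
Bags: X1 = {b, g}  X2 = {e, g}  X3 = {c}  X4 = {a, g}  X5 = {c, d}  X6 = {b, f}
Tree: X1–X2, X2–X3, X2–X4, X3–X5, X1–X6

No — edge (e,c) lies in no bag.

A tree decomposition must satisfy three properties: every vertex lies in some bag; for every edge, both endpoints lie together in some bag; and for every vertex, the bags containing it form a connected subtree. Here edge (e,c) lies in no bag, so the decomposition is invalid.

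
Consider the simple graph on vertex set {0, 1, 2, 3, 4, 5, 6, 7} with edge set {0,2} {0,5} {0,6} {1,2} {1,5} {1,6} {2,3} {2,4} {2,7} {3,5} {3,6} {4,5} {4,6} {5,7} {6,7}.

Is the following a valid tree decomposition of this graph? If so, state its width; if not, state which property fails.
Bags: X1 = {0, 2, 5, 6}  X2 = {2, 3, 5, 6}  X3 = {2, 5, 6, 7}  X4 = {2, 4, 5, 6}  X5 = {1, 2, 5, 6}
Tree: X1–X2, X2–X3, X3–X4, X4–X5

Yes; width 3.

Checking the three conditions: (i) the bags cover all of {0, 1, 2, 3, 4, 5, 6, 7}; (ii) for each edge, some bag contains both endpoints; (iii) the bags containing any fixed vertex form a subtree. All hold, so the decomposition is valid with width 4 − 1 = 3.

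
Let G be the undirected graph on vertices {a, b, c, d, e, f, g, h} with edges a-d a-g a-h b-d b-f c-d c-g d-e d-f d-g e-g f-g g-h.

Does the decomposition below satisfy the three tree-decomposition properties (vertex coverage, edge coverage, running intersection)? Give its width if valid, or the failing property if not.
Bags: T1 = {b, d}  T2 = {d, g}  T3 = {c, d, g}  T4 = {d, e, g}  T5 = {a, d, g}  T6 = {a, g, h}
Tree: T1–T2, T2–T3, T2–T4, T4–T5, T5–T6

A tree decomposition must satisfy three properties: every vertex lies in some bag; for every edge, both endpoints lie together in some bag; and for every vertex, the bags containing it form a connected subtree. Here vertex f appears in no bag, so the decomposition is invalid.

No — vertex f appears in no bag.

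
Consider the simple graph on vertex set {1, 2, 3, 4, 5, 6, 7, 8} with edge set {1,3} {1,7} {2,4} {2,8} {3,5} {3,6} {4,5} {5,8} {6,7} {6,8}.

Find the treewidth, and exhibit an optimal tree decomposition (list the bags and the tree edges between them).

Treewidth 2.
Bags: B1 = {1, 6, 7}  B2 = {1, 3, 6}  B3 = {3, 6, 8}  B4 = {3, 5, 8}  B5 = {2, 5, 8}  B6 = {2, 4, 5}
Tree: B1–B2, B2–B3, B3–B4, B4–B5, B5–B6

Each bag holds 3 vertices, so the decomposition has width 2, which upper-bounds the treewidth. For the lower bound, G contains the cycle 7–1–3–6–7, so G is not a forest; only forests have treewidth ≤ 1, hence tw(G) ≥ 2. The upper and lower bounds meet at 2, so that is the treewidth.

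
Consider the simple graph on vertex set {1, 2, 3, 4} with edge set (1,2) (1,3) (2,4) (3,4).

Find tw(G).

A width-2 tree decomposition is:
Bags: B1 = {1, 2, 3}  B2 = {2, 3, 4}
Tree: B1–B2
The largest bag has 3 vertices, giving width 2; this decomposition certifies tw(G) ≤ 2. Since 2–1–3–4–2 is a cycle in G, G is not acyclic. Forests are exactly the graphs of treewidth ≤ 1, so tw(G) ≥ 2. Therefore the treewidth is 2.

2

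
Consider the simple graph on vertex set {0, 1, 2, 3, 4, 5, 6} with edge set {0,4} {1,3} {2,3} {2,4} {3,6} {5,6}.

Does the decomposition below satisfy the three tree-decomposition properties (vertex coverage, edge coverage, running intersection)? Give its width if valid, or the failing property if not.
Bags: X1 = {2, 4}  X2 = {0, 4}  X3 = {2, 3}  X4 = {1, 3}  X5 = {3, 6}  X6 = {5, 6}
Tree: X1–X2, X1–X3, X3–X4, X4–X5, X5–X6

Yes; width 1.

Vertex coverage: the bags together contain {0, 1, 2, 3, 4, 5, 6}, the full vertex set. Edge coverage: each edge of G has both endpoints in at least one bag. Running intersection: for every vertex, the bags containing it form a connected subtree. All three properties hold, so this is a valid tree decomposition of width max|bag| − 1 = 1, and hence tw(G) ≤ 1.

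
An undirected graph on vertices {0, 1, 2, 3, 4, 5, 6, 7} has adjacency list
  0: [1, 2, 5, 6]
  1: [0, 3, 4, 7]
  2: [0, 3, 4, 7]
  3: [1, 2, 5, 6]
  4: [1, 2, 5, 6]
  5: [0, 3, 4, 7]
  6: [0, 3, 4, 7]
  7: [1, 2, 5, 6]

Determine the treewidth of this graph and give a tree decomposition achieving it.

Every bag has size at most 5, so the width is 5 − 1 = 4 and tw(G) ≤ 4. For the lower bound: the 5 vertex sets {4,5}, {0,6}, {2,3}, {1}, {7} are disjoint, each induces a connected subgraph, and every pair is joined by at least one edge of G. Contracting each set to a single vertex therefore yields K_{5} as a minor, and since treewidth is minor-monotone, tw(G) ≥ tw(K_{5}) = 4. Hence tw(G) = 4 exactly.

Treewidth 4.
One optimal decomposition is:
Bags: B1 = {1, 2, 4, 5, 6}  B2 = {0, 1, 2, 5, 6}  B3 = {1, 2, 3, 5, 6}  B4 = {1, 2, 5, 6, 7}
Tree: B1–B2, B2–B3, B3–B4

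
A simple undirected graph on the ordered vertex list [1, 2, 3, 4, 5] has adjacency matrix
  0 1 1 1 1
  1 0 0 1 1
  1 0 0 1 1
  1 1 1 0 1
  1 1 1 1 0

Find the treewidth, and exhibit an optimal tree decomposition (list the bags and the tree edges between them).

Each bag holds 4 vertices, so the decomposition has width 3, which upper-bounds the treewidth. Conversely, {1, 2, 4, 5} is a clique of size 4, and the vertices of any clique must share a bag in every tree decomposition; so some bag has ≥ 4 vertices and tw(G) ≥ 3. Combining the bounds, tw(G) = 3.

Treewidth 3.
One such decomposition:
Bags: B1 = {1, 3, 4, 5}  B2 = {1, 2, 4, 5}
Tree: B1–B2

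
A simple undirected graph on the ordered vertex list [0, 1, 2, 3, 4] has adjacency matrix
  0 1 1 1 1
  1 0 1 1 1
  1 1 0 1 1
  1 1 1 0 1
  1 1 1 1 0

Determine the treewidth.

4

A width-4 tree decomposition is:
Bags: B1 = {0, 1, 2, 3, 4}
Tree: (single bag)
With just one bag of size 5, the width is 5 − 1 = 4, so tw(G) ≤ 4. For the lower bound, the 5 vertices {0, 1, 2, 3, 4} are pairwise adjacent, and any tree decomposition puts a clique entirely inside one bag — forcing width ≥ 4. Hence tw(G) = 4 exactly.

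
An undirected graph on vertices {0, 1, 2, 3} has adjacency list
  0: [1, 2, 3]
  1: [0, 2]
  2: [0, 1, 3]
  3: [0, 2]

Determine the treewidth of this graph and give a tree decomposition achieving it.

Treewidth 2.
Bags: B1 = {0, 1, 2}  B2 = {0, 2, 3}
Tree: B1–B2

Every bag has size at most 3, so the width is 3 − 1 = 2 and tw(G) ≤ 2. Conversely, {0, 1, 2} is a clique of size 3, and the vertices of any clique must share a bag in every tree decomposition; so some bag has ≥ 3 vertices and tw(G) ≥ 2. Hence tw(G) = 2 exactly.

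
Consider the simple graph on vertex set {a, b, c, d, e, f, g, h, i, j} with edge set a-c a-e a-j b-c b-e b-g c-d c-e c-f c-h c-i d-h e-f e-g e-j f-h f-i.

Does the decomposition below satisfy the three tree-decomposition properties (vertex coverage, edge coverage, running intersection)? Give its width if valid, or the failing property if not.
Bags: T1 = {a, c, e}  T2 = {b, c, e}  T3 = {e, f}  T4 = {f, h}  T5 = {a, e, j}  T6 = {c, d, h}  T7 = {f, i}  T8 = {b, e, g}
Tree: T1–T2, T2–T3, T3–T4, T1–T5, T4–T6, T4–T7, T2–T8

A tree decomposition must satisfy three properties: every vertex lies in some bag; for every edge, both endpoints lie together in some bag; and for every vertex, the bags containing it form a connected subtree. Here edge (c,f) lies in no bag, so the decomposition is invalid.

No — edge (c,f) lies in no bag.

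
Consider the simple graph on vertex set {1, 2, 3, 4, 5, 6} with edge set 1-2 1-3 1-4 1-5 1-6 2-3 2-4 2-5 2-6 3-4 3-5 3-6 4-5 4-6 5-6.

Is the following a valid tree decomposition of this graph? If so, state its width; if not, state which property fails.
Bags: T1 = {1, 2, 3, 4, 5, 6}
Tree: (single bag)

Yes; width 5.

Vertex coverage: the bags together contain {1, 2, 3, 4, 5, 6}, the full vertex set. Edge coverage: each edge of G has both endpoints in at least one bag. Running intersection: for every vertex, the bags containing it form a connected subtree. All three properties hold, so this is a valid tree decomposition of width max|bag| − 1 = 5, and hence tw(G) ≤ 5.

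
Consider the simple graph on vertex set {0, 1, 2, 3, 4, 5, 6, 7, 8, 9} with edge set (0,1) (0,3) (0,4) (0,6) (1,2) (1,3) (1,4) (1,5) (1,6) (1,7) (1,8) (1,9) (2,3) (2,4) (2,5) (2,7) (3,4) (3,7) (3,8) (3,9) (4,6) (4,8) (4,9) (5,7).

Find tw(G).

A width-3 tree decomposition is:
Bags: B1 = {1, 2, 3, 4}  B2 = {1, 3, 4, 8}  B3 = {0, 1, 3, 4}  B4 = {1, 2, 3, 7}  B5 = {1, 2, 5, 7}  B6 = {0, 1, 4, 6}  B7 = {1, 3, 4, 9}
Tree: B1–B2, B1–B3, B1–B4, B4–B5, B3–B6, B1–B7
The largest bag has 4 vertices, giving width 3; this decomposition certifies tw(G) ≤ 3. For the lower bound, the 4 vertices {0, 1, 3, 4} are pairwise adjacent, and any tree decomposition puts a clique entirely inside one bag — forcing width ≥ 3. Hence tw(G) = 3 exactly.

3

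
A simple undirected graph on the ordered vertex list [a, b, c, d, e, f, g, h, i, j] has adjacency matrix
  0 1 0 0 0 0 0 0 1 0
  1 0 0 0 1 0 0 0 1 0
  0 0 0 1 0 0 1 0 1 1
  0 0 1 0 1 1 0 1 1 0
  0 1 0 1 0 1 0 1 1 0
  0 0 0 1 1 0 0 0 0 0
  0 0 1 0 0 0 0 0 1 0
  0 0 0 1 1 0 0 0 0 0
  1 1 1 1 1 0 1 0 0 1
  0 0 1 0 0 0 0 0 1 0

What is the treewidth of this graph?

2

A width-2 tree decomposition is:
Bags: B1 = {d, e, f}  B2 = {d, e, i}  B3 = {b, e, i}  B4 = {d, e, h}  B5 = {c, d, i}  B6 = {c, g, i}  B7 = {a, b, i}  B8 = {c, i, j}
Tree: B1–B2, B2–B3, B2–B4, B2–B5, B5–B6, B3–B7, B5–B8
Each bag holds 3 vertices, so the decomposition has width 2, which upper-bounds the treewidth. For the lower bound, the 3 vertices {d, e, h} are pairwise adjacent, and any tree decomposition puts a clique entirely inside one bag — forcing width ≥ 2. Hence tw(G) = 2 exactly.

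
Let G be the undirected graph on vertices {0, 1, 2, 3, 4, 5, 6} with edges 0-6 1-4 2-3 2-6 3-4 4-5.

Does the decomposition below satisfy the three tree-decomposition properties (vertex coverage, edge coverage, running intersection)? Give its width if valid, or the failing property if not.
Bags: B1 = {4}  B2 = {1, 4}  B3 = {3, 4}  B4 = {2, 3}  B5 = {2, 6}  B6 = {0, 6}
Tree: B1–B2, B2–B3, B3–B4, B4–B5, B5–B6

No — vertex 5 appears in no bag.

A tree decomposition must satisfy three properties: every vertex lies in some bag; for every edge, both endpoints lie together in some bag; and for every vertex, the bags containing it form a connected subtree. Here vertex 5 appears in no bag, so the decomposition is invalid.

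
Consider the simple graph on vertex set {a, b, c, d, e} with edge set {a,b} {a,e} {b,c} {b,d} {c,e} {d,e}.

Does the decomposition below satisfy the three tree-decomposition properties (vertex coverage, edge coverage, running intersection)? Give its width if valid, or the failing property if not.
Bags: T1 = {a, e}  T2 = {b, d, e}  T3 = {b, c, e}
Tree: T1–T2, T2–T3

A tree decomposition must satisfy three properties: every vertex lies in some bag; for every edge, both endpoints lie together in some bag; and for every vertex, the bags containing it form a connected subtree. Here edge (b,a) lies in no bag, so the decomposition is invalid.

No — edge (b,a) lies in no bag.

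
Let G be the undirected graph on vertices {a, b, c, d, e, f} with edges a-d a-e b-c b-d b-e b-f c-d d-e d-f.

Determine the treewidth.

A width-2 tree decomposition is:
Bags: B1 = {b, c, d}  B2 = {b, d, e}  B3 = {a, d, e}  B4 = {b, d, f}
Tree: B1–B2, B2–B3, B2–B4
The largest bag has 3 vertices, giving width 2; this decomposition certifies tw(G) ≤ 2. Conversely, {a, d, e} is a clique of size 3, and the vertices of any clique must share a bag in every tree decomposition; so some bag has ≥ 3 vertices and tw(G) ≥ 2. Combining the bounds, tw(G) = 2.

2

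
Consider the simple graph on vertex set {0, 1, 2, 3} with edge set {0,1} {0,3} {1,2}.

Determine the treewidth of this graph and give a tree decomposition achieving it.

Treewidth 1.
One such decomposition:
Bags: B1 = {0, 3}  B2 = {0, 1}  B3 = {1, 2}
Tree: B1–B2, B2–B3

Each bag holds 2 vertices, so the decomposition has width 1, which upper-bounds the treewidth. G has an edge, so its treewidth is at least 1. The upper and lower bounds meet at 1, so that is the treewidth.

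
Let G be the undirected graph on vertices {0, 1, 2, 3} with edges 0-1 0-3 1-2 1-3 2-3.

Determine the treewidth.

2

A width-2 tree decomposition is:
Bags: B1 = {0, 1, 3}  B2 = {1, 2, 3}
Tree: B1–B2
The largest bag has 3 vertices, giving width 2; this decomposition certifies tw(G) ≤ 2. On the other hand G contains the 3-clique {0, 1, 3}. A clique must lie in a single bag of any decomposition, so no decomposition can have width below 2. Therefore the treewidth is 2.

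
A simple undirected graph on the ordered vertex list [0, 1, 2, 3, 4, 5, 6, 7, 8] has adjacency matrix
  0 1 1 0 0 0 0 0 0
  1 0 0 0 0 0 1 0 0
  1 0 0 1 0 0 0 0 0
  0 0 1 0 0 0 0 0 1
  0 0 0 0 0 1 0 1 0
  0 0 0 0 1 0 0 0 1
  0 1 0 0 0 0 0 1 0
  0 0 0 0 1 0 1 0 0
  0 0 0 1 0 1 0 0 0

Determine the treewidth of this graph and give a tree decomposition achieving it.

Treewidth 2.
One optimal decomposition is:
Bags: B1 = {1, 6, 7}  B2 = {1, 4, 7}  B3 = {1, 4, 5}  B4 = {1, 5, 8}  B5 = {1, 3, 8}  B6 = {1, 2, 3}  B7 = {0, 1, 2}
Tree: B1–B2, B2–B3, B3–B4, B4–B5, B5–B6, B6–B7

Every bag has size at most 3, so the width is 3 − 1 = 2 and tw(G) ≤ 2. The edges 1–6–7–4–5–8–3–2–0–1 form a cycle, so G is not a tree and its treewidth is at least 2. Combining the bounds, tw(G) = 2.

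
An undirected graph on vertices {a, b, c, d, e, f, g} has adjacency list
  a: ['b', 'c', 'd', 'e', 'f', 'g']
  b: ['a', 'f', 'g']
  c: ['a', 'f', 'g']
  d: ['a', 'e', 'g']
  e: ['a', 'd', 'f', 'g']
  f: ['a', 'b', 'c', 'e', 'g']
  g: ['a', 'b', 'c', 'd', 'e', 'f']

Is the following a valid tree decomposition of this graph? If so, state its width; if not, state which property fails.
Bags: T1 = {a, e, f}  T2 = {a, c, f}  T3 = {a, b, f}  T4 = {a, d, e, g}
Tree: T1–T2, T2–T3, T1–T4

A tree decomposition must satisfy three properties: every vertex lies in some bag; for every edge, both endpoints lie together in some bag; and for every vertex, the bags containing it form a connected subtree. Here edge (g,f) lies in no bag, so the decomposition is invalid.

No — edge (g,f) lies in no bag.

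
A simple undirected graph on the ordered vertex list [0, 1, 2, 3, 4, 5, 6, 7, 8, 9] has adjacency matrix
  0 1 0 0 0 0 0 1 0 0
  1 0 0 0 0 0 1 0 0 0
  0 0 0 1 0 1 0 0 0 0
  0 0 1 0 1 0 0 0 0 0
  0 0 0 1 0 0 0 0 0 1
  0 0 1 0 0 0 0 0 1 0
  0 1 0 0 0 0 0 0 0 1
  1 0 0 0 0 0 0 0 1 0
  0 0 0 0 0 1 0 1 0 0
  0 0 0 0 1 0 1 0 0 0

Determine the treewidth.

2

A width-2 tree decomposition is:
Bags: B1 = {5, 7, 8}  B2 = {0, 5, 7}  B3 = {0, 1, 5}  B4 = {1, 5, 6}  B5 = {5, 6, 9}  B6 = {4, 5, 9}  B7 = {3, 4, 5}  B8 = {2, 3, 5}
Tree: B1–B2, B2–B3, B3–B4, B4–B5, B5–B6, B6–B7, B7–B8
The largest bag has 3 vertices, giving width 2; this decomposition certifies tw(G) ≤ 2. The edges 5–8–7–0–1–6–9–4–3–2–5 form a cycle, so G is not a tree and its treewidth is at least 2. The upper and lower bounds meet at 2, so that is the treewidth.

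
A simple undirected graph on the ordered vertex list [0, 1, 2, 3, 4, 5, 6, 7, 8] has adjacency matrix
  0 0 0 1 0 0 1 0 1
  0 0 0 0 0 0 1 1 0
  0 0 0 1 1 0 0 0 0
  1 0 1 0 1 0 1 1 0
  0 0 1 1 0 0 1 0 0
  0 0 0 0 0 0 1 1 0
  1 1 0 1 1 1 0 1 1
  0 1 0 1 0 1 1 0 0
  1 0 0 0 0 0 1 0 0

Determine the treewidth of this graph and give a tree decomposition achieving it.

Each bag holds 3 vertices, so the decomposition has width 2, which upper-bounds the treewidth. On the other hand G contains the 3-clique {2, 3, 4}. A clique must lie in a single bag of any decomposition, so no decomposition can have width below 2. The upper and lower bounds meet at 2, so that is the treewidth.

Treewidth 2.
One optimal decomposition is:
Bags: B1 = {5, 6, 7}  B2 = {3, 6, 7}  B3 = {1, 6, 7}  B4 = {3, 4, 6}  B5 = {2, 3, 4}  B6 = {0, 3, 6}  B7 = {0, 6, 8}
Tree: B1–B2, B1–B3, B2–B4, B4–B5, B2–B6, B6–B7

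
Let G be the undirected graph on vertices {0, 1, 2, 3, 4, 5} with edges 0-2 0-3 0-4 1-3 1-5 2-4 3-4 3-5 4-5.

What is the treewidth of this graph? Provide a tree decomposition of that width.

The largest bag has 3 vertices, giving width 2; this decomposition certifies tw(G) ≤ 2. On the other hand G contains the 3-clique {0, 2, 4}. A clique must lie in a single bag of any decomposition, so no decomposition can have width below 2. Therefore the treewidth is 2.

Treewidth 2.
One such decomposition:
Bags: B1 = {0, 3, 4}  B2 = {0, 2, 4}  B3 = {3, 4, 5}  B4 = {1, 3, 5}
Tree: B1–B2, B1–B3, B3–B4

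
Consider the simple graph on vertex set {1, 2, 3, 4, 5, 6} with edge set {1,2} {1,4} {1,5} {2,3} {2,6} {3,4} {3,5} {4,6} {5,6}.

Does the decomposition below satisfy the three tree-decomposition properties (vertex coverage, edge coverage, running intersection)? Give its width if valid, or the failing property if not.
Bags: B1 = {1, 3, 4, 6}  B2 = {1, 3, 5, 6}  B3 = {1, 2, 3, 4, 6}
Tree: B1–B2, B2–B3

A tree decomposition must satisfy three properties: every vertex lies in some bag; for every edge, both endpoints lie together in some bag; and for every vertex, the bags containing it form a connected subtree. Here bags containing vertex 4 are not connected in the tree, so the decomposition is invalid.

No — bags containing vertex 4 are not connected in the tree.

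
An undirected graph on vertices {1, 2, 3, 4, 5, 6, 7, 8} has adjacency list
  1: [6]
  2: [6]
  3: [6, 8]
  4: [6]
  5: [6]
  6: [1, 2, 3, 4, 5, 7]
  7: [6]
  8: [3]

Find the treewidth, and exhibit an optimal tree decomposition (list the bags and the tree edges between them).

Treewidth 1.
One such decomposition:
Bags: B1 = {1, 6}  B2 = {6, 7}  B3 = {4, 6}  B4 = {2, 6}  B5 = {5, 6}  B6 = {3, 6}  B7 = {3, 8}
Tree: B1–B2, B2–B3, B1–B4, B3–B5, B5–B6, B6–B7

The largest bag has 2 vertices, giving width 1; this decomposition certifies tw(G) ≤ 1. G has an edge, so its treewidth is at least 1. Combining the bounds, tw(G) = 1.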